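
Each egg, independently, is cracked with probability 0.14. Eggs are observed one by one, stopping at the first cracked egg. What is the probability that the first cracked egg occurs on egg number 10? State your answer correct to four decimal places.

Geometric (trials to first success), p = 0.14.
P(Y = 10) = (1−p)^9 · p = 0.25733 · 0.14 = 0.036026

0.0360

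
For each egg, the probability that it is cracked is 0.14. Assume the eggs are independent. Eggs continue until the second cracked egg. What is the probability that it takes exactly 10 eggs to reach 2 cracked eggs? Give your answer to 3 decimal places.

Y = trial on which the second success occurs; negative binomial, r=2, p=0.14.
P(Y=10) = C(9,1) · p^2 · (1−p)^8
= 9 · 0.0196 · 0.29922 = 0.05278

0.053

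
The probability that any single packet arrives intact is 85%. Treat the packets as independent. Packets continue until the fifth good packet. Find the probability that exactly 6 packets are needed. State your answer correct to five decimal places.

0.33278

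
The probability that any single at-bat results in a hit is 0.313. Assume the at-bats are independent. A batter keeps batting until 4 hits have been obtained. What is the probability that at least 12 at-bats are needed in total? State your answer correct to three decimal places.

Needing more than 11 at-bats ⇔ fewer than 4 successes in the first 11. With X ~ Binomial(11, 0.313), P(Y > 11) = P(X ≤ 3).
  k=0: C(11,0)·0.313^0·0.687^11 = 0.01609
  k=1: C(11,1)·0.313^1·0.687^10 = 0.08063
  k=2: C(11,2)·0.313^2·0.687^9 = 0.18368
  k=3: C(11,3)·0.313^3·0.687^8 = 0.25106
P(X ≤ 3) = 0.53146

0.531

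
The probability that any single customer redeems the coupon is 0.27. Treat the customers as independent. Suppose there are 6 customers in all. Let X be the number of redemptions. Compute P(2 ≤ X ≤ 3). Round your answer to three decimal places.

X ~ Binomial(6, 0.27); P(2 ≤ X ≤ 3) = Σ C(6,k) p^k (1−p)^(6−k) over k:
  k=2: C(6,2)·0.27^2·0.73^4 = 0.31053
  k=3: C(6,3)·0.27^3·0.73^3 = 0.15314
Total = 0.46368

0.464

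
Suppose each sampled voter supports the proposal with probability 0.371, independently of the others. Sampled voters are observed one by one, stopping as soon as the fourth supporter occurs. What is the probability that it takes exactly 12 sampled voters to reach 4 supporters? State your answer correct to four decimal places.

0.0766

Y = trial on which the fourth success occurs; negative binomial, r=4, p=0.371.
P(Y=12) = C(11,3) · p^4 · (1−p)^8
= 165 · 0.018945 · 0.024502 = 0.076592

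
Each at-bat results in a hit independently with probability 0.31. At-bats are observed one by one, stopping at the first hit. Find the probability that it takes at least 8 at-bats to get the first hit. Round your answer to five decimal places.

0.07446

Y = number of at-bats to the first success; geometric, p = 0.31.
P(Y > 7) = P(first 7 all fail) = (1−p)^7 = 0.0744635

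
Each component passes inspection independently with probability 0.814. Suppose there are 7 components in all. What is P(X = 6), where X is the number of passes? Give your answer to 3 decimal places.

X ~ Binomial(n=7, p=0.814).
P(X=6) = C(7,6) · p^6 · (1−p)^1
= 7 · 0.2909 · 0.186 = 0.37875

0.379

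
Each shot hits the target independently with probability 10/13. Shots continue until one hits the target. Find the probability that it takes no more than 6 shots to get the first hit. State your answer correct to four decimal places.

Y = number of shots to the first success; geometric, p = 0.769231.
P(Y ≤ 6) = 1 − (1−p)^6 = 1 − 0.000151 = 0.999849

0.9998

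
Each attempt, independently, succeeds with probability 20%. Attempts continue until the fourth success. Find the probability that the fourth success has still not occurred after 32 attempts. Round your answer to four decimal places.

0.0931

Needing more than 32 attempts ⇔ fewer than 4 successes in the first 32. With X ~ Binomial(32, 0.20), P(Y > 32) = P(X ≤ 3).
  k=0: C(32,0)·0.20^0·0.80^32 = 0.000792
  k=1: C(32,1)·0.20^1·0.80^31 = 0.006338
  k=2: C(32,2)·0.20^2·0.80^30 = 0.024561
  k=3: C(32,3)·0.20^3·0.80^29 = 0.061402
P(X ≤ 3) = 0.093093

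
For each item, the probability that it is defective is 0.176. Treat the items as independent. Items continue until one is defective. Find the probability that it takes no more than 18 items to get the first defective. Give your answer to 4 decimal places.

Y = number of items to the first success; geometric, p = 0.176.
P(Y ≤ 18) = 1 − (1−p)^18 = 1 − 0.030668 = 0.969332

0.9693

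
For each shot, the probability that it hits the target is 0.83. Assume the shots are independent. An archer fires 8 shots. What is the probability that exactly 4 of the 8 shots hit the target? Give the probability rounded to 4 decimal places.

0.0277

X ~ Binomial(n=8, p=0.83).
P(X=4) = C(8,4) · p^4 · (1−p)^4
= 70 · 0.47458 · 0.00083521 = 0.027746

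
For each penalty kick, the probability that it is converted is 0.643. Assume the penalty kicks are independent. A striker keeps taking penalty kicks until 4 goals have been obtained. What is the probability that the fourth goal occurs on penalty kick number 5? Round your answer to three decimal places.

0.244

Y = trial on which the fourth success occurs; negative binomial, r=4, p=0.643.
P(Y=5) = C(4,3) · p^4 · (1−p)^1
= 4 · 0.17094 · 0.357 = 0.24410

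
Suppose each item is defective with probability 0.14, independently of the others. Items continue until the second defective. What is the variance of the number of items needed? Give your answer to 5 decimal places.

Y = total items until the second success; negative binomial with r=2, p=0.14.
Var(Y) = r(1−p)/p² = 2·0.86 / 0.14² = 87.7551020

87.75510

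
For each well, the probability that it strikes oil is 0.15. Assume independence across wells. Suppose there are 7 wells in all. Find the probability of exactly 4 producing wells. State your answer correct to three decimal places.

X ~ Binomial(n=7, p=0.15).
P(X=4) = C(7,4) · p^4 · (1−p)^3
= 35 · 0.00050625 · 0.61413 = 0.01088

0.011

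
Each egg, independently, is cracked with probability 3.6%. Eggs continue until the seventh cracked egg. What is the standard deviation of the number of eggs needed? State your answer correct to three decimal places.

72.158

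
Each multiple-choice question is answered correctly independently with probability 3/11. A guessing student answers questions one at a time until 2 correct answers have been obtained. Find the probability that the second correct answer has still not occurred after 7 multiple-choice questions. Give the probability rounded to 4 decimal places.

0.3901

Needing more than 7 multiple-choice questions ⇔ fewer than 2 successes in the first 7. With X ~ Binomial(7, 0.272727), P(Y > 7) = P(X ≤ 1).
  k=0: C(7,0)·0.272727^0·0.727273^7 = 0.107617
  k=1: C(7,1)·0.272727^1·0.727273^6 = 0.282495
P(X ≤ 1) = 0.390112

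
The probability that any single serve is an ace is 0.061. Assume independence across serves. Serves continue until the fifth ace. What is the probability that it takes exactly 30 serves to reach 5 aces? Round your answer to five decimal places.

0.00416

Y = trial on which the fifth success occurs; negative binomial, r=5, p=0.061.
P(Y=30) = C(29,4) · p^5 · (1−p)^25
= 23751 · 8.446e-07 · 0.20732 = 0.0041588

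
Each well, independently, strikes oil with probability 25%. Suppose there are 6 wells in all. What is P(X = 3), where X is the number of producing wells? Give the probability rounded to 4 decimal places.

X ~ Binomial(n=6, p=0.25).
P(X=3) = C(6,3) · p^3 · (1−p)^3
= 20 · 0.015625 · 0.42188 = 0.131836

0.1318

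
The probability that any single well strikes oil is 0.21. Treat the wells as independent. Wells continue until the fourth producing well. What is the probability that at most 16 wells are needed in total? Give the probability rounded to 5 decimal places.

Finishing within 16 wells ⇔ at least 4 successes in the first 16. With X ~ Binomial(16, 0.21), P(Y ≤ 16) = 1 − P(X ≤ 3).
  k=0: C(16,0)·0.21^0·0.79^16 = 0.0230162
  k=1: C(16,1)·0.21^1·0.79^15 = 0.0978916
  k=2: C(16,2)·0.21^2·0.79^14 = 0.1951637
  k=3: C(16,3)·0.21^3·0.79^13 = 0.2421018
1 − 0.5581734 = 0.4418266

0.44183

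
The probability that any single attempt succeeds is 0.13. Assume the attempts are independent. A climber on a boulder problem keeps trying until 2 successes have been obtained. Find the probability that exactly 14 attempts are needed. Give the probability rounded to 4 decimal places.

Y = trial on which the second success occurs; negative binomial, r=2, p=0.13.
P(Y=14) = C(13,1) · p^2 · (1−p)^12
= 13 · 0.0169 · 0.18803 = 0.041311

0.0413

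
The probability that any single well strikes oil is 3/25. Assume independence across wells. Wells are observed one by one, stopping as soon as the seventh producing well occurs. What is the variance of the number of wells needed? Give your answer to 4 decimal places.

Y = total wells until the seventh success; negative binomial with r=7, p=0.12.
Var(Y) = r(1−p)/p² = 7·0.88 / 0.12² = 427.777778

427.7778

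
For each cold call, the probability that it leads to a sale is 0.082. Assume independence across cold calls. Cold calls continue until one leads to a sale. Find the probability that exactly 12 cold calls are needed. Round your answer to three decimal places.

Geometric (trials to first success), p = 0.082.
P(Y = 12) = (1−p)^11 · p = 0.39018 · 0.082 = 0.03200

0.032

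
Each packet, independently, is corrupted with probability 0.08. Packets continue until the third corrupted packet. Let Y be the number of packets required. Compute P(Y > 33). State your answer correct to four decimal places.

Needing more than 33 packets ⇔ fewer than 3 successes in the first 33. With X ~ Binomial(33, 0.08), P(Y > 33) = P(X ≤ 2).
  k=0: C(33,0)·0.08^0·0.92^33 = 0.063826
  k=1: C(33,1)·0.08^1·0.92^32 = 0.183153
  k=2: C(33,2)·0.08^2·0.92^31 = 0.254822
P(X ≤ 2) = 0.501801

0.5018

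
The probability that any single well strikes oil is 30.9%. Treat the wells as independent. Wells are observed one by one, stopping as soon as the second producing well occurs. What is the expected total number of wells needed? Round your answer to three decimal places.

Y = total wells until the second success; negative binomial with r=2, p=0.309.
E[Y] = r / p = 2 / 0.309 = 6.47249

6.472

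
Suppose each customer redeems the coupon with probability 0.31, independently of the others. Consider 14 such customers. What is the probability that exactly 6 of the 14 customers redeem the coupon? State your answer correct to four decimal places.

0.1369

X ~ Binomial(n=14, p=0.31).
P(X=6) = C(14,6) · p^6 · (1−p)^8
= 3003 · 0.0008875 · 0.05138 = 0.136936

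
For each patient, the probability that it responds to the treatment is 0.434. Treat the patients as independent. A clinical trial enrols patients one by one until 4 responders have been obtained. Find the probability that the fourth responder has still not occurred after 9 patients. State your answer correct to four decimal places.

0.3990

Needing more than 9 patients ⇔ fewer than 4 successes in the first 9. With X ~ Binomial(9, 0.434), P(Y > 9) = P(X ≤ 3).
  k=0: C(9,0)·0.434^0·0.566^9 = 0.005961
  k=1: C(9,1)·0.434^1·0.566^8 = 0.041140
  k=2: C(9,2)·0.434^2·0.566^7 = 0.126182
  k=3: C(9,3)·0.434^3·0.566^6 = 0.225760
P(X ≤ 3) = 0.399043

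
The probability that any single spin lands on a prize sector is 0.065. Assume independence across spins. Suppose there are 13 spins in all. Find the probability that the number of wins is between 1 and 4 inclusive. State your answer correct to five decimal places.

0.58164

X ~ Binomial(13, 0.065); P(1 ≤ X ≤ 4) = Σ C(13,k) p^k (1−p)^(13−k) over k:
  k=1: C(13,1)·0.065^1·0.935^12 = 0.3772212
  k=2: C(13,2)·0.065^2·0.935^11 = 0.1573436
  k=3: C(13,3)·0.065^3·0.935^10 = 0.0401072
  k=4: C(13,4)·0.065^4·0.935^9 = 0.0069705
Total = 0.5816424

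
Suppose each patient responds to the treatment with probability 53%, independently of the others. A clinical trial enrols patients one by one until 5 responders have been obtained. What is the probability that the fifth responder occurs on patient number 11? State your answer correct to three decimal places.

0.095

Y = trial on which the fifth success occurs; negative binomial, r=5, p=0.53.
P(Y=11) = C(10,4) · p^5 · (1−p)^6
= 210 · 0.04182 · 0.010779 = 0.09466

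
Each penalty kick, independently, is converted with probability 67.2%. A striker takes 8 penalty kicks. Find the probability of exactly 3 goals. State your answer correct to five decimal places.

0.06452

X ~ Binomial(n=8, p=0.672).
P(X=3) = C(8,3) · p^3 · (1−p)^5
= 56 · 0.30346 · 0.0037964 = 0.0645156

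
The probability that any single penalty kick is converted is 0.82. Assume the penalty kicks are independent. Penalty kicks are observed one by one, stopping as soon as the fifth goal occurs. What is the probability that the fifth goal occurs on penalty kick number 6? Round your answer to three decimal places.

Y = trial on which the fifth success occurs; negative binomial, r=5, p=0.82.
P(Y=6) = C(5,4) · p^5 · (1−p)^1
= 5 · 0.37074 · 0.18 = 0.33367

0.334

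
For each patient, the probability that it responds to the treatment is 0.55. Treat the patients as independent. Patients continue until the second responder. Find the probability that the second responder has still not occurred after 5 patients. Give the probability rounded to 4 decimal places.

0.1312

Needing more than 5 patients ⇔ fewer than 2 successes in the first 5. With X ~ Binomial(5, 0.55), P(Y > 5) = P(X ≤ 1).
  k=0: C(5,0)·0.55^0·0.45^5 = 0.018453
  k=1: C(5,1)·0.55^1·0.45^4 = 0.112767
P(X ≤ 1) = 0.131220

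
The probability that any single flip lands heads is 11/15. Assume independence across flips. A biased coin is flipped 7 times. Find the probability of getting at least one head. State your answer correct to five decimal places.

P(at least one) = 1 − P(none) = 1 − (1 − 0.733333)^7
= 1 − 0.0000959 = 0.9999041

0.99990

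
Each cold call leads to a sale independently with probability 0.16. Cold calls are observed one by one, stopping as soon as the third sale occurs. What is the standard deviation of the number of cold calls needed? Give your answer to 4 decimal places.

Y = total cold calls until the third success; negative binomial with r=3, p=0.16.
SD(Y) = √[r(1−p)/p²] = √(98.437500) = 9.921567

9.9216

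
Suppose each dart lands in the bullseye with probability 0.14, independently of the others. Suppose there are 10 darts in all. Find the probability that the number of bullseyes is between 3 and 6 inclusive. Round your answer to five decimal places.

X ~ Binomial(10, 0.14); P(3 ≤ X ≤ 6) = Σ C(10,k) p^k (1−p)^(10−k) over k:
  k=3: C(10,3)·0.14^3·0.86^7 = 0.1145657
  k=4: C(10,4)·0.14^4·0.86^6 = 0.0326379
  k=5: C(10,5)·0.14^5·0.86^5 = 0.0063758
  k=6: C(10,6)·0.14^6·0.86^4 = 0.0008649
Total = 0.1544443

0.15444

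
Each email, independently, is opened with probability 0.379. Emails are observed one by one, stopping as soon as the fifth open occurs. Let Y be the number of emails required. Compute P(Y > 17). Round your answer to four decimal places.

0.1661

Needing more than 17 emails ⇔ fewer than 5 successes in the first 17. With X ~ Binomial(17, 0.379), P(Y > 17) = P(X ≤ 4).
  k=0: C(17,0)·0.379^0·0.621^17 = 0.000304
  k=1: C(17,1)·0.379^1·0.621^16 = 0.003152
  k=2: C(17,2)·0.379^2·0.621^15 = 0.015388
  k=3: C(17,3)·0.379^3·0.621^14 = 0.046958
  k=4: C(17,4)·0.379^4·0.621^13 = 0.100305
P(X ≤ 4) = 0.166107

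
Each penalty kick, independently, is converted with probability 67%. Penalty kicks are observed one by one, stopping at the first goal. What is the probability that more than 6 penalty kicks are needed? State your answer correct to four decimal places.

Y = number of penalty kicks to the first success; geometric, p = 0.67.
P(Y > 6) = P(first 6 all fail) = (1−p)^6 = 0.001291

0.0013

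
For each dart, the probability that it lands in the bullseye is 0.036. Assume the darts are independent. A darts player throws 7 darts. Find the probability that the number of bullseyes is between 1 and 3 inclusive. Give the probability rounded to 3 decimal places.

0.226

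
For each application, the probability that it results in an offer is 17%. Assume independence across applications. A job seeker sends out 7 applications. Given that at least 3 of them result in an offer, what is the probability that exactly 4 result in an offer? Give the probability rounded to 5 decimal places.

0.16628

X ~ Binomial(7, 0.17). Want P(X=4 | X≥3) = P(X=4) / P(X≥3).
P(X=4) = C(7,4)·0.17^4·0.83^3 = 0.0167147
P(X≥3) = 1 − 0.2713605 − 0.3890590 − 0.2390604 = 0.1005201
Ratio = 0.0167147 / 0.1005201 = 0.1662820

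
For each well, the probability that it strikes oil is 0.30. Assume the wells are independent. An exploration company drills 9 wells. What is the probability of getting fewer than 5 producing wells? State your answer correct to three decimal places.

X ~ Binomial(9, 0.30); P(X ≤ 4) = Σ C(9,k) p^k (1−p)^(9−k) over k:
  k=0: C(9,0)·0.30^0·0.70^9 = 0.04035
  k=1: C(9,1)·0.30^1·0.70^8 = 0.15565
  k=2: C(9,2)·0.30^2·0.70^7 = 0.26683
  k=3: C(9,3)·0.30^3·0.70^6 = 0.26683
  k=4: C(9,4)·0.30^4·0.70^5 = 0.17153
Total = 0.90119

0.901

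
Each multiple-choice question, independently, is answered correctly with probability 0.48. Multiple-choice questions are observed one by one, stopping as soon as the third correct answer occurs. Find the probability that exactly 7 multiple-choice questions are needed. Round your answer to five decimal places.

0.12129

Y = trial on which the third success occurs; negative binomial, r=3, p=0.48.
P(Y=7) = C(6,2) · p^3 · (1−p)^4
= 15 · 0.11059 · 0.073116 = 0.1212909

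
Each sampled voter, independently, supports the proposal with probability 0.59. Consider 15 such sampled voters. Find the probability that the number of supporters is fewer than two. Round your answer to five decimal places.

0.00004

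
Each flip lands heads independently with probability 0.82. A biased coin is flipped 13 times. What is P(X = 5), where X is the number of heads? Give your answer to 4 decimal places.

X ~ Binomial(n=13, p=0.82).
P(X=5) = C(13,5) · p^5 · (1−p)^8
= 1287 · 0.37074 · 1.102e-06 = 0.000526

0.0005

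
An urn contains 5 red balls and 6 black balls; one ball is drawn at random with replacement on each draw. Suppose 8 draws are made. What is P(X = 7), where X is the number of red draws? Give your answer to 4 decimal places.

X ~ Binomial(n=8, p=0.454545).
P(X=7) = C(8,7) · p^7 · (1−p)^1
= 8 · 0.004009 · 0.54545 = 0.017494

0.0175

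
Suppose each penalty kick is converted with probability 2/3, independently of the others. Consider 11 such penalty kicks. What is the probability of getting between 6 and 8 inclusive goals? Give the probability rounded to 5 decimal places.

0.64380

X ~ Binomial(11, 0.666667); P(6 ≤ X ≤ 8) = Σ C(11,k) p^k (1−p)^(11−k) over k:
  k=6: C(11,6)·0.666667^6·0.333333^5 = 0.1669122
  k=7: C(11,7)·0.666667^7·0.333333^4 = 0.2384460
  k=8: C(11,8)·0.666667^8·0.333333^3 = 0.2384460
Total = 0.6438043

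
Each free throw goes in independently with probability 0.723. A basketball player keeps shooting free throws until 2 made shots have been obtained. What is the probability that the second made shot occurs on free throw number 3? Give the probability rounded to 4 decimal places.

0.2896

Y = trial on which the second success occurs; negative binomial, r=2, p=0.723.
P(Y=3) = C(2,1) · p^2 · (1−p)^1
= 2 · 0.52273 · 0.277 = 0.289592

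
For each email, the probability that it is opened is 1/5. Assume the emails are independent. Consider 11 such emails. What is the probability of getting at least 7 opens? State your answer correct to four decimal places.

X ~ Binomial(11, 0.20); P(X ≥ 7) = Σ C(11,k) p^k (1−p)^(11−k) over k:
  k=7: C(11,7)·0.20^7·0.80^4 = 0.001730
  k=8: C(11,8)·0.20^8·0.80^3 = 0.000216
  k=9: C(11,9)·0.20^9·0.80^2 = 0.000018
  k=10: C(11,10)·0.20^10·0.80^1 = 0.000001
  k=11: C(11,11)·0.20^11·0.80^0 = 0.000000
Total = 0.001965

0.0020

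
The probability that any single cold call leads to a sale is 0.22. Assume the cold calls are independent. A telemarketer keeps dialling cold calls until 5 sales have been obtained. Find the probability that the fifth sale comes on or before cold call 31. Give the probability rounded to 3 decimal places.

Finishing within 31 cold calls ⇔ at least 5 successes in the first 31. With X ~ Binomial(31, 0.22), P(Y ≤ 31) = 1 − P(X ≤ 4).
  k=0: C(31,0)·0.22^0·0.78^31 = 0.00045
  k=1: C(31,1)·0.22^1·0.78^30 = 0.00395
  k=2: C(31,2)·0.22^2·0.78^29 = 0.01671
  k=3: C(31,3)·0.22^3·0.78^28 = 0.04557
  k=4: C(31,4)·0.22^4·0.78^27 = 0.08996
1 − 0.15665 = 0.84335

0.843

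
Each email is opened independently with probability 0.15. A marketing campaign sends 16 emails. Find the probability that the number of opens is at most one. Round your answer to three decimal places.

X ~ Binomial(16, 0.15); P(X ≤ 1) = Σ C(16,k) p^k (1−p)^(16−k) over k:
  k=0: C(16,0)·0.15^0·0.85^16 = 0.07425
  k=1: C(16,1)·0.15^1·0.85^15 = 0.20965
Total = 0.28390

0.284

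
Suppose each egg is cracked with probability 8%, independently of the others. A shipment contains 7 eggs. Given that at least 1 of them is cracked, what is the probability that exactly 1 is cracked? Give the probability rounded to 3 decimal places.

0.768

X ~ Binomial(7, 0.08). Want P(X=1 | X≥1) = P(X=1) / P(X≥1).
P(X=1) = C(7,1)·0.08^1·0.92^6 = 0.33956
P(X≥1) = 1 − 0.55785 = 0.44215
Ratio = 0.33956 / 0.44215 = 0.76797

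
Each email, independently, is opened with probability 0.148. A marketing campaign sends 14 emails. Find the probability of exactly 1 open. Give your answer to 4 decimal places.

0.2583

X ~ Binomial(n=14, p=0.148).
P(X=1) = C(14,1) · p^1 · (1−p)^13
= 14 · 0.148 · 0.12466 = 0.258288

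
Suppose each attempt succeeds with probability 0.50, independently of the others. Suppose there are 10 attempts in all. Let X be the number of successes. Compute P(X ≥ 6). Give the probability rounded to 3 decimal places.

0.377

X ~ Binomial(10, 0.50); P(X ≥ 6) = Σ C(10,k) p^k (1−p)^(10−k) over k:
  k=6: C(10,6)·0.50^6·0.50^4 = 0.20508
  k=7: C(10,7)·0.50^7·0.50^3 = 0.11719
  k=8: C(10,8)·0.50^8·0.50^2 = 0.04395
  k=9: C(10,9)·0.50^9·0.50^1 = 0.00977
  k=10: C(10,10)·0.50^10·0.50^0 = 0.00098
Total = 0.37695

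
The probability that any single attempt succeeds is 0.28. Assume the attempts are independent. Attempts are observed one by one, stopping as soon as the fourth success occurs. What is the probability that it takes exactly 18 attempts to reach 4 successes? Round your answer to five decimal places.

0.04205

Y = trial on which the fourth success occurs; negative binomial, r=4, p=0.28.
P(Y=18) = C(17,3) · p^4 · (1−p)^14
= 680 · 0.0061466 · 0.010061 = 0.0420529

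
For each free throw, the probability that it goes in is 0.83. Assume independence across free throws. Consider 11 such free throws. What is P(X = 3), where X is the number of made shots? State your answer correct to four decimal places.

0.0001

X ~ Binomial(n=11, p=0.83).
P(X=3) = C(11,3) · p^3 · (1−p)^8
= 165 · 0.57179 · 6.9758e-07 = 0.000066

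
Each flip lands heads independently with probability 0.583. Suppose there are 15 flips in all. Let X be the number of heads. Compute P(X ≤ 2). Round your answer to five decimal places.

0.00046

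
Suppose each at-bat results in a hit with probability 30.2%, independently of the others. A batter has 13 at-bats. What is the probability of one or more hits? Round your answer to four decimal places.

0.9907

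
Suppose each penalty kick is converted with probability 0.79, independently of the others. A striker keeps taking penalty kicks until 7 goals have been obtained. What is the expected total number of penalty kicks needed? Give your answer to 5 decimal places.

8.86076

Y = total penalty kicks until the seventh success; negative binomial with r=7, p=0.79.
E[Y] = r / p = 7 / 0.79 = 8.8607595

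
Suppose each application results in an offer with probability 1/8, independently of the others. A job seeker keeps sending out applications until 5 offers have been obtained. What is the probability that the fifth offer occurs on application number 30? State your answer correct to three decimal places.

0.026

Y = trial on which the fifth success occurs; negative binomial, r=5, p=0.125.
P(Y=30) = C(29,4) · p^5 · (1−p)^25
= 23751 · 3.0518e-05 · 0.035498 = 0.02573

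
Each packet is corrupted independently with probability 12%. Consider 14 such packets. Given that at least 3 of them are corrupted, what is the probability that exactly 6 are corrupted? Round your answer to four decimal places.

X ~ Binomial(14, 0.12). Want P(X=6 | X≥3) = P(X=6) / P(X≥3).
P(X=6) = C(14,6)·0.12^6·0.88^8 = 0.003225
P(X≥3) = 1 − 0.167016 − 0.318848 − 0.282615 = 0.231521
Ratio = 0.003225 / 0.231521 = 0.013929

0.0139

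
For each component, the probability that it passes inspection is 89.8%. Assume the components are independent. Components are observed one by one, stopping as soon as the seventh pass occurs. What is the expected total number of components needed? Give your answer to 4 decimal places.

Y = total components until the seventh success; negative binomial with r=7, p=0.898.
E[Y] = r / p = 7 / 0.898 = 7.795100

7.7951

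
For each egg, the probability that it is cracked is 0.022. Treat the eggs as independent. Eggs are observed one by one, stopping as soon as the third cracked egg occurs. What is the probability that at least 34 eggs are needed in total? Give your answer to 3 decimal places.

0.964

Needing more than 33 eggs ⇔ fewer than 3 successes in the first 33. With X ~ Binomial(33, 0.022), P(Y > 33) = P(X ≤ 2).
  k=0: C(33,0)·0.022^0·0.978^33 = 0.47993
  k=1: C(33,1)·0.022^1·0.978^32 = 0.35627
  k=2: C(33,2)·0.022^2·0.978^31 = 0.12823
P(X ≤ 2) = 0.96443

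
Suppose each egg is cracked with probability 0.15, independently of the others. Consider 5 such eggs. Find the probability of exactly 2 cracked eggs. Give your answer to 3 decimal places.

X ~ Binomial(n=5, p=0.15).
P(X=2) = C(5,2) · p^2 · (1−p)^3
= 10 · 0.0225 · 0.61413 = 0.13818

0.138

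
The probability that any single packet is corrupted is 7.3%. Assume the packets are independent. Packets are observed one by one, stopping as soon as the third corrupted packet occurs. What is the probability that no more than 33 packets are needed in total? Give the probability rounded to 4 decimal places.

Finishing within 33 packets ⇔ at least 3 successes in the first 33. With X ~ Binomial(33, 0.073), P(Y ≤ 33) = 1 − P(X ≤ 2).
  k=0: C(33,0)·0.073^0·0.927^33 = 0.081966
  k=1: C(33,1)·0.073^1·0.927^32 = 0.213004
  k=2: C(33,2)·0.073^2·0.927^31 = 0.268381
1 − 0.563351 = 0.436649

0.4366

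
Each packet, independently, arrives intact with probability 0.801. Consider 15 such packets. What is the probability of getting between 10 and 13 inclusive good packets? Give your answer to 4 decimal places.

0.7708

X ~ Binomial(15, 0.801); P(10 ≤ X ≤ 13) = Σ C(15,k) p^k (1−p)^(15−k) over k:
  k=10: C(15,10)·0.801^10·0.199^5 = 0.101893
  k=11: C(15,11)·0.801^11·0.199^4 = 0.186424
  k=12: C(15,12)·0.801^12·0.199^3 = 0.250127
  k=13: C(15,13)·0.801^13·0.199^2 = 0.232337
Total = 0.770782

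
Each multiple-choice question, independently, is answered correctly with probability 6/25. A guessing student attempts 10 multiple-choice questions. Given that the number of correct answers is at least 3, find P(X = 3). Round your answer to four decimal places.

X ~ Binomial(10, 0.24). Want P(X=3 | X≥3) = P(X=3) / P(X≥3).
P(X=3) = C(10,3)·0.24^3·0.76^7 = 0.242946
P(X≥3) = 1 − 0.064289 − 0.203018 − 0.288499 = 0.444195
Ratio = 0.242946 / 0.444195 = 0.546936

0.5469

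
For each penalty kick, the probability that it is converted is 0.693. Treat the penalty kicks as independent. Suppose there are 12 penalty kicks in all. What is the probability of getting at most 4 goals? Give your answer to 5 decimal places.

0.01104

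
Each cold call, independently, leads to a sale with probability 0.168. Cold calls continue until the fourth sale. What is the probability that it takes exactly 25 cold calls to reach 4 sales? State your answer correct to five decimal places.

0.03389

Y = trial on which the fourth success occurs; negative binomial, r=4, p=0.168.
P(Y=25) = C(24,3) · p^4 · (1−p)^21
= 2024 · 0.00079659 · 0.021018 = 0.0338873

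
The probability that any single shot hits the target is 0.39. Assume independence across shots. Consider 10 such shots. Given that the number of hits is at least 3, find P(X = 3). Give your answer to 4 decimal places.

0.2741

X ~ Binomial(10, 0.39). Want P(X=3 | X≥3) = P(X=3) / P(X≥3).
P(X=3) = C(10,3)·0.39^3·0.61^7 = 0.223709
P(X≥3) = 1 − 0.007133 − 0.045607 − 0.131214 = 0.816045
Ratio = 0.223709 / 0.816045 = 0.274138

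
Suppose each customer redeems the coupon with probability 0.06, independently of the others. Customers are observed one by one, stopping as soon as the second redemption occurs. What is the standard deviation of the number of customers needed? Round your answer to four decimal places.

Y = total customers until the second success; negative binomial with r=2, p=0.06.
SD(Y) = √[r(1−p)/p²] = √(522.222222) = 22.852182

22.8522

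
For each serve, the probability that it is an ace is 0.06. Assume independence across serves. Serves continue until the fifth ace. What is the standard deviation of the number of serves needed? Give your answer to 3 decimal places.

36.132

Y = total serves until the fifth success; negative binomial with r=5, p=0.06.
SD(Y) = √[r(1−p)/p²] = √(1305.55556) = 36.13247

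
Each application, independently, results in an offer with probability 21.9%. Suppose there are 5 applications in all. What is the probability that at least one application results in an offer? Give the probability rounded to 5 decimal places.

P(at least one) = 1 − P(none) = 1 − (1 − 0.219)^5
= 1 − 0.2905729 = 0.7094271

0.70943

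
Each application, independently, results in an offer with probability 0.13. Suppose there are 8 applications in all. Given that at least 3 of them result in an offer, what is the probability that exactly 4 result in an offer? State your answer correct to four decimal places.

0.1543

X ~ Binomial(8, 0.13). Want P(X=4 | X≥3) = P(X=4) / P(X≥3).
P(X=4) = C(8,4)·0.13^4·0.87^4 = 0.011454
P(X≥3) = 1 − 0.328212 − 0.392345 − 0.205192 = 0.074251
Ratio = 0.011454 / 0.074251 = 0.154257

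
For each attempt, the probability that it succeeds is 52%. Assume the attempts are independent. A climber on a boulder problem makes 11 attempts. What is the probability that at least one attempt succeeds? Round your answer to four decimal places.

0.9997

P(at least one) = 1 − P(none) = 1 − (1 − 0.52)^11
= 1 − 0.000312 = 0.999688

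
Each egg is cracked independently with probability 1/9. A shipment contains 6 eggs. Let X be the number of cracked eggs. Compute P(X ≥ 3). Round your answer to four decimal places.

X ~ Binomial(6, 0.111111); P(X ≥ 3) = Σ C(6,k) p^k (1−p)^(6−k) over k:
  k=3: C(6,3)·0.111111^3·0.888889^3 = 0.019268
  k=4: C(6,4)·0.111111^4·0.888889^2 = 0.001806
  k=5: C(6,5)·0.111111^5·0.888889^1 = 0.000090
  k=6: C(6,6)·0.111111^6·0.888889^0 = 0.000002
Total = 0.021167

0.0212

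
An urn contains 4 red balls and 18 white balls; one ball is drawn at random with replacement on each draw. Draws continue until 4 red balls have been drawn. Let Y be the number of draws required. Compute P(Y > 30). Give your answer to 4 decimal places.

Needing more than 30 draws ⇔ fewer than 4 successes in the first 30. With X ~ Binomial(30, 0.181818), P(Y > 30) = P(X ≤ 3).
  k=0: C(30,0)·0.181818^0·0.818182^30 = 0.002429
  k=1: C(30,1)·0.181818^1·0.818182^29 = 0.016196
  k=2: C(30,2)·0.181818^2·0.818182^28 = 0.052187
  k=3: C(30,3)·0.181818^3·0.818182^27 = 0.108239
P(X ≤ 3) = 0.179051

0.1791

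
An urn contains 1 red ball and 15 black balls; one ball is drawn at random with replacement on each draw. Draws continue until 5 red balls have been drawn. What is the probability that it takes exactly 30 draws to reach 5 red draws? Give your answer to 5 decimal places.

0.00451

Y = trial on which the fifth success occurs; negative binomial, r=5, p=0.0625.
P(Y=30) = C(29,4) · p^5 · (1−p)^25
= 23751 · 9.5367e-07 · 0.1992 = 0.0045119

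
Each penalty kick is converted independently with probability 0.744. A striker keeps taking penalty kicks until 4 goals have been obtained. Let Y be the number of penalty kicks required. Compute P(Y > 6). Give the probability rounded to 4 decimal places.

Needing more than 6 penalty kicks ⇔ fewer than 4 successes in the first 6. With X ~ Binomial(6, 0.744), P(Y > 6) = P(X ≤ 3).
  k=0: C(6,0)·0.744^0·0.256^6 = 0.000281
  k=1: C(6,1)·0.744^1·0.256^5 = 0.004908
  k=2: C(6,2)·0.744^2·0.256^4 = 0.035661
  k=3: C(6,3)·0.744^3·0.256^3 = 0.138187
P(X ≤ 3) = 0.179038

0.1790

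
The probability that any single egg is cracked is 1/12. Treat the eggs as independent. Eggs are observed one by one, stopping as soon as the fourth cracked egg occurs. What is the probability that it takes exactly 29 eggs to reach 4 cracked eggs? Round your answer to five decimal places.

Y = trial on which the fourth success occurs; negative binomial, r=4, p=0.083333.
P(Y=29) = C(28,3) · p^4 · (1−p)^25
= 3276 · 4.8225e-05 · 0.11358 = 0.0179434

0.01794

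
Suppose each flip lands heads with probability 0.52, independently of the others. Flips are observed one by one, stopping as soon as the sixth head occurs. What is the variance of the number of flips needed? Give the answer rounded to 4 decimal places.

10.6509

Y = total flips until the sixth success; negative binomial with r=6, p=0.52.
Var(Y) = r(1−p)/p² = 6·0.48 / 0.52² = 10.650888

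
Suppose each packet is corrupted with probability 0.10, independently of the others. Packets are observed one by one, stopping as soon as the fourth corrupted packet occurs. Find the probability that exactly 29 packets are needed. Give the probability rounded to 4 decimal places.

Y = trial on which the fourth success occurs; negative binomial, r=4, p=0.10.
P(Y=29) = C(28,3) · p^4 · (1−p)^25
= 3276 · 0.0001 · 0.07179 = 0.023518

0.0235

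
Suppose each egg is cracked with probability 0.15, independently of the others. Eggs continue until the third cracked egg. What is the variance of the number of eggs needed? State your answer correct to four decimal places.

113.3333

Y = total eggs until the third success; negative binomial with r=3, p=0.15.
Var(Y) = r(1−p)/p² = 3·0.85 / 0.15² = 113.333333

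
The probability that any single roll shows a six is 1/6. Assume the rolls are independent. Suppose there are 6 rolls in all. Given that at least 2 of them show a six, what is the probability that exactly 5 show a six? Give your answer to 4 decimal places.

X ~ Binomial(6, 0.166667). Want P(X=5 | X≥2) = P(X=5) / P(X≥2).
P(X=5) = C(6,5)·0.166667^5·0.833333^1 = 0.000643
P(X≥2) = 1 − 0.334898 − 0.401878 = 0.263224
Ratio = 0.000643 / 0.263224 = 0.002443

0.0024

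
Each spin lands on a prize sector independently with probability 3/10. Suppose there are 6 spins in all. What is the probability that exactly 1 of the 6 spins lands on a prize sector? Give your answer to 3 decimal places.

0.303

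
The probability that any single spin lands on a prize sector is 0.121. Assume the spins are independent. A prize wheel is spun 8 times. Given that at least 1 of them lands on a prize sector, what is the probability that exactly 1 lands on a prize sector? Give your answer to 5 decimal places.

X ~ Binomial(8, 0.121). Want P(X=1 | X≥1) = P(X=1) / P(X≥1).
P(X=1) = C(8,1)·0.121^1·0.879^7 = 0.3924619
P(X≥1) = 1 − 0.3563781 = 0.6436219
Ratio = 0.3924619 / 0.6436219 = 0.6097709

0.60977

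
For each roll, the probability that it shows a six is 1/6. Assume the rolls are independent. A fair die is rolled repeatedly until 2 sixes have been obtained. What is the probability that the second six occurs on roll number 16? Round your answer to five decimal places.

0.03245

Y = trial on which the second success occurs; negative binomial, r=2, p=0.166667.
P(Y=16) = C(15,1) · p^2 · (1−p)^14
= 15 · 0.027778 · 0.077887 = 0.0324527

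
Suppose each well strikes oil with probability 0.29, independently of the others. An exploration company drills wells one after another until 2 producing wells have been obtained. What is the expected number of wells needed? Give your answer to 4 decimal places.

Y = total wells until the second success; negative binomial with r=2, p=0.29.
E[Y] = r / p = 2 / 0.29 = 6.896552

6.8966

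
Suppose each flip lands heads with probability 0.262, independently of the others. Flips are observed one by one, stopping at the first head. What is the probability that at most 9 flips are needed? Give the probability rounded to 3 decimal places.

Y = number of flips to the first success; geometric, p = 0.262.
P(Y ≤ 9) = 1 − (1−p)^9 = 1 − 0.06494 = 0.93506

0.935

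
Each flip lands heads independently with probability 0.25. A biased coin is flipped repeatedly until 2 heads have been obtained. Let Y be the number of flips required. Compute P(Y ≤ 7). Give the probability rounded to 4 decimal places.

Finishing within 7 flips ⇔ at least 2 successes in the first 7. With X ~ Binomial(7, 0.25), P(Y ≤ 7) = 1 − P(X ≤ 1).
  k=0: C(7,0)·0.25^0·0.75^7 = 0.133484
  k=1: C(7,1)·0.25^1·0.75^6 = 0.311462
1 − 0.444946 = 0.555054

0.5551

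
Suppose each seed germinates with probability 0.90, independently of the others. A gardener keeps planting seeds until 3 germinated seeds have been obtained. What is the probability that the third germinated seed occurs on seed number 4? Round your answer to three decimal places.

Y = trial on which the third success occurs; negative binomial, r=3, p=0.90.
P(Y=4) = C(3,2) · p^3 · (1−p)^1
= 3 · 0.729 · 0.1 = 0.21870

0.219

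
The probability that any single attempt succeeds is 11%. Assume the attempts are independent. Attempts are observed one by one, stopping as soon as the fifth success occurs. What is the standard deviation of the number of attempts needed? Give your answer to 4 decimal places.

19.1773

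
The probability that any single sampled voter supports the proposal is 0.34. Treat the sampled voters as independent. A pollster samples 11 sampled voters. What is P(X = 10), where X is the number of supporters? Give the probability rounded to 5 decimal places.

0.00015

X ~ Binomial(n=11, p=0.34).
P(X=10) = C(11,10) · p^10 · (1−p)^1
= 11 · 2.0644e-05 · 0.66 = 0.0001499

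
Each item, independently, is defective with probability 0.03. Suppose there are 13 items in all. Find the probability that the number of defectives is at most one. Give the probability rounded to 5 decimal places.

X ~ Binomial(13, 0.03); P(X ≤ 1) = Σ C(13,k) p^k (1−p)^(13−k) over k:
  k=0: C(13,0)·0.03^0·0.97^13 = 0.6730271
  k=1: C(13,1)·0.03^1·0.97^12 = 0.2705985
Total = 0.9436256

0.94363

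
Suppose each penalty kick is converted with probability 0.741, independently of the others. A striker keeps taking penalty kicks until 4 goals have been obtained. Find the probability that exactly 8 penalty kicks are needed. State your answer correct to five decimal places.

Y = trial on which the fourth success occurs; negative binomial, r=4, p=0.741.
P(Y=8) = C(7,3) · p^4 · (1−p)^4
= 35 · 0.30149 · 0.0044999 = 0.0474832

0.04748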